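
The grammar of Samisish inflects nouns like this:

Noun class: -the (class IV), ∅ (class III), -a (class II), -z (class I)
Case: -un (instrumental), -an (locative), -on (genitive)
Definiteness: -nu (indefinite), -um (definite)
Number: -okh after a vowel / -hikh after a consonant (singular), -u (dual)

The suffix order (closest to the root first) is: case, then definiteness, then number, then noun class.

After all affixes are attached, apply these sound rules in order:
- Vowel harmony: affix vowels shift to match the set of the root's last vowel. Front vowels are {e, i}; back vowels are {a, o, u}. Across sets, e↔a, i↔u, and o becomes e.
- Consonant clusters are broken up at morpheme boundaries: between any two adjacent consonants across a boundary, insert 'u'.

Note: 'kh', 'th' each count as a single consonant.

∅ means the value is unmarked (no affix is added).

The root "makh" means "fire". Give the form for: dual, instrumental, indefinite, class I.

Attach case instrumental -un → makhun.
Attach definiteness indefinite -nu → makhunnu.
Attach number dual -u → makhunnuu.
Attach noun class class I -z → makhunnuuz.
Vowel harmony: no change.
Apply epenthesis: makhunnuuz → makhununuuz.

makhununuuz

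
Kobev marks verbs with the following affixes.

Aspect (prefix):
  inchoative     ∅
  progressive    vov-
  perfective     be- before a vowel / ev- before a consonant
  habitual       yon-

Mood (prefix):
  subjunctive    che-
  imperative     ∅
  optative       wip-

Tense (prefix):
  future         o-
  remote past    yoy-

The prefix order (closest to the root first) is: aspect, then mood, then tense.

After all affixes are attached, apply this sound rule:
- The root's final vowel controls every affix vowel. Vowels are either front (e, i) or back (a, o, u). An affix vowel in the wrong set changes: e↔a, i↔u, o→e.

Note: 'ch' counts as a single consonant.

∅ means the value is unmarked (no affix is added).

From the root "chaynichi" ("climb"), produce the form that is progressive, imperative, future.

evevchaynichi

Attach aspect progressive vov- → vovchaynichi.
mood = imperative: zero marking, form stays vovchaynichi.
Attach tense future o- → ovovchaynichi.
Apply vowel harmony: ovovchaynichi → evevchaynichi.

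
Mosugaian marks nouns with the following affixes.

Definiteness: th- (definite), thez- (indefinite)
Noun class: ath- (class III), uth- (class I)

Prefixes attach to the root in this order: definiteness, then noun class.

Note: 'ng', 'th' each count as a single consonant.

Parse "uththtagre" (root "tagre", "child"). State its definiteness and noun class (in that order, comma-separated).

Segment: uth-th-tagre.
definiteness: th- → definite.
noun class: uth- → class I.

definite, class I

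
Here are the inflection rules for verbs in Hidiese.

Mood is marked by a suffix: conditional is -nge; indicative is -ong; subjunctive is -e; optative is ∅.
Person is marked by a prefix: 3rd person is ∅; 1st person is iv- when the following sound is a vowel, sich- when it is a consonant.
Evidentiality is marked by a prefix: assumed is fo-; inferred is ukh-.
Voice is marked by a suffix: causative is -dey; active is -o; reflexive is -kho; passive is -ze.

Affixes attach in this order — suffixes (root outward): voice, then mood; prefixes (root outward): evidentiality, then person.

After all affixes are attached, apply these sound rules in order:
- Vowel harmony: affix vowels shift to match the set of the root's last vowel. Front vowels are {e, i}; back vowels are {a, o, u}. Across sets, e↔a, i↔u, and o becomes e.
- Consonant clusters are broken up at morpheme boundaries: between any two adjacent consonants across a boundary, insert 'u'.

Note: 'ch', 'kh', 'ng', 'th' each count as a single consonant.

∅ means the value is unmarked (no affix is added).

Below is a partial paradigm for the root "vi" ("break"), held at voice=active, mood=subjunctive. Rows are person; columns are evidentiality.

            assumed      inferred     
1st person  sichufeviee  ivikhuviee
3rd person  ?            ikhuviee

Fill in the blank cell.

feviee

Attach evidentiality assumed fo- → fovi.
person = 3rd person: zero marking, form stays fovi.
Attach voice active -o → fovio.
Attach mood subjunctive -e → fovioe.
Apply vowel harmony: fovioe → feviee.
Epenthesis: no change.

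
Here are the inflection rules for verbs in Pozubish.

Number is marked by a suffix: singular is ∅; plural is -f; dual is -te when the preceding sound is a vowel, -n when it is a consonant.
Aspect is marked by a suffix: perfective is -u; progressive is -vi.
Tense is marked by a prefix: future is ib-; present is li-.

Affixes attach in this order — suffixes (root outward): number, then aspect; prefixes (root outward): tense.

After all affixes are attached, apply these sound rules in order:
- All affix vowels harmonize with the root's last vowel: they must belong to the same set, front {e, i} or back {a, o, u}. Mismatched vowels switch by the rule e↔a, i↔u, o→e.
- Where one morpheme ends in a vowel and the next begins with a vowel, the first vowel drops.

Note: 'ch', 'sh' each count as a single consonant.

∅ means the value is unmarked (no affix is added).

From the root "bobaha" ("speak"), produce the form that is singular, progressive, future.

number = singular: zero marking, form stays bobaha.
Attach aspect progressive -vi → bobahavi.
Attach tense future ib- → ibbobahavi.
Apply vowel harmony: ibbobahavi → ubbobahavu.
Vowel deletion: no change.

ubbobahavu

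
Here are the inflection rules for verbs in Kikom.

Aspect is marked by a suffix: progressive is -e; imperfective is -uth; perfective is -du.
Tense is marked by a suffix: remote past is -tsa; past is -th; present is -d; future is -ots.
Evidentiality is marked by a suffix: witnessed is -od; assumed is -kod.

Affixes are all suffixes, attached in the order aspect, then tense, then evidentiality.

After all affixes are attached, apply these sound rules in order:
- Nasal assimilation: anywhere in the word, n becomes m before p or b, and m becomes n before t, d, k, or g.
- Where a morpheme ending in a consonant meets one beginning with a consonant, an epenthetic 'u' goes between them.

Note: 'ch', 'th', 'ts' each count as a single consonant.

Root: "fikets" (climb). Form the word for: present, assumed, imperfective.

Attach aspect imperfective -uth → fiketsuth.
Attach tense present -d → fiketsuthd.
Attach evidentiality assumed -kod → fiketsuthdkod.
Nasal assimilation: no change.
Apply epenthesis: fiketsuthdkod → fiketsuthudukod.

fiketsuthudukod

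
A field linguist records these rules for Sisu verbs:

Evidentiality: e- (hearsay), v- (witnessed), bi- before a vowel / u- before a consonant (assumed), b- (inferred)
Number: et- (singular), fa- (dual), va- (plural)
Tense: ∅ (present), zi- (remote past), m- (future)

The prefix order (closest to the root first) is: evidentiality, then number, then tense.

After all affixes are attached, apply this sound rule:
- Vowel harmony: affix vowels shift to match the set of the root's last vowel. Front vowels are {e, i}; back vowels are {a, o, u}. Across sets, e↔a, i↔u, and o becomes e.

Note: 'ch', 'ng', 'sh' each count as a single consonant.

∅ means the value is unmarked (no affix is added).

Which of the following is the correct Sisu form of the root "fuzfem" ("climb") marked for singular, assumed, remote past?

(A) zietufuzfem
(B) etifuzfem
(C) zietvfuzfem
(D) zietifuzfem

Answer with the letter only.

Attach evidentiality assumed u- (before consonant 'f') → ufuzfem.
Attach number singular et- → etufuzfem.
Attach tense remote past zi- → zietufuzfem.
Apply vowel harmony: zietufuzfem → zietifuzfem.
So the correct form is zietifuzfem, option (D).
(A) zietufuzfem is wrong: it fails to apply the sound rule(s).
(B) etifuzfem is wrong: it uses present instead of remote past for tense.
(C) zietvfuzfem is wrong: it uses witnessed instead of assumed for evidentiality.

D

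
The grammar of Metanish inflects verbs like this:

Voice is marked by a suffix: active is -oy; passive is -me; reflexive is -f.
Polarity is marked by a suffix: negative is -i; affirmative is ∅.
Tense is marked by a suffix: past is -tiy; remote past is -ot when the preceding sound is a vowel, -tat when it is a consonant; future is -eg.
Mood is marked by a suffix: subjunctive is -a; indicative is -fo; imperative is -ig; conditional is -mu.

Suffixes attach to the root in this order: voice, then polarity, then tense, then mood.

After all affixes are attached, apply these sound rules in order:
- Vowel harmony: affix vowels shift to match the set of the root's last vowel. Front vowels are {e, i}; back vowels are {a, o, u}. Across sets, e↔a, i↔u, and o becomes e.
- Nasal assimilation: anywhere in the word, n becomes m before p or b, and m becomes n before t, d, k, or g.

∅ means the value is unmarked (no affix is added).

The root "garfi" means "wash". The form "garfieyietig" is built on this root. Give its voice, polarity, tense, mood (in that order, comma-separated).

Segment: garfi-oy-i-ot-ig.
voice: -oy → active.
polarity: -i → negative.
tense: -ot/tat → remote past.
mood: -ig → imperative.

active, negative, remote past, imperative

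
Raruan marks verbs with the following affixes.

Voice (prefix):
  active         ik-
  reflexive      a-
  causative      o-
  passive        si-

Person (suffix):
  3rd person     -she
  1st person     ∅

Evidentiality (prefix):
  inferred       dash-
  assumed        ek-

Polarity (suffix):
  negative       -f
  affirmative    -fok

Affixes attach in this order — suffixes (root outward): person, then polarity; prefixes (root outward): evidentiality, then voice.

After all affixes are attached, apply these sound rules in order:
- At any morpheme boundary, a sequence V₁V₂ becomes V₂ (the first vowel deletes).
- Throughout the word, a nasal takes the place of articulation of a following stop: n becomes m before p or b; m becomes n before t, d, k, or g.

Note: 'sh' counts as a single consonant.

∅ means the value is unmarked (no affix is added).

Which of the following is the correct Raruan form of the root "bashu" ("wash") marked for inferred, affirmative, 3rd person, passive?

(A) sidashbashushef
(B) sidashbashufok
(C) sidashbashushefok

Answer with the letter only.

Attach evidentiality inferred dash- → dashbashu.
Attach person 3rd person -she → dashbashushe.
Attach voice passive si- → sidashbashushe.
Attach polarity affirmative -fok → sidashbashushefok.
Vowel deletion: no change.
Nasal assimilation: no change.
So the correct form is sidashbashushefok, option (C).
(A) sidashbashushef is wrong: it uses negative instead of affirmative for polarity.
(B) sidashbashufok is wrong: it uses 1st person instead of 3rd person for person.

C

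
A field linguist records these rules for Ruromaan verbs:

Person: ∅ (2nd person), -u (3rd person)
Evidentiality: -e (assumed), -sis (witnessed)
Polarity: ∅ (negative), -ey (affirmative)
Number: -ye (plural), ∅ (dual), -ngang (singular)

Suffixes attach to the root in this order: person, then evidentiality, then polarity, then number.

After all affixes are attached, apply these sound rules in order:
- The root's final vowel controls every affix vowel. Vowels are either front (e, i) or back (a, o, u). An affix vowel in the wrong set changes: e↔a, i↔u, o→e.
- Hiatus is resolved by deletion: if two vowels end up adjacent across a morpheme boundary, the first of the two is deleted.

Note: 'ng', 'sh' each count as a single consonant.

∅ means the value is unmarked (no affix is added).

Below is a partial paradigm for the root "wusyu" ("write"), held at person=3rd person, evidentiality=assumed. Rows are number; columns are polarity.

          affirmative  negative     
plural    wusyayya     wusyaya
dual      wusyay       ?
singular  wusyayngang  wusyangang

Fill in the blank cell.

Attach person 3rd person -u → wusyuu.
Attach evidentiality assumed -e → wusyuue.
polarity = negative: zero marking, form stays wusyuue.
number = dual: zero marking, form stays wusyuue.
Apply vowel harmony: wusyuue → wusyuua.
Apply vowel deletion: wusyuua → wusya.

wusya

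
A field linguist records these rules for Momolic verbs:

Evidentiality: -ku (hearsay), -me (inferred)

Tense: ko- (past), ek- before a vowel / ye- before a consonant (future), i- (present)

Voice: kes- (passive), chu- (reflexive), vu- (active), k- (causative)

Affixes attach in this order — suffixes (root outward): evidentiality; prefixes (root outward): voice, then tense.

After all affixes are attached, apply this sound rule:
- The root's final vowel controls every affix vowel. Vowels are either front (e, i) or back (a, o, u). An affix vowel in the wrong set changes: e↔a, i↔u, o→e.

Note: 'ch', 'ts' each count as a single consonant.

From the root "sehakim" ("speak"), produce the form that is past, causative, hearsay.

keksehakimki

Attach voice causative k- → ksehakim.
Attach evidentiality hearsay -ku → ksehakimku.
Attach tense past ko- → koksehakimku.
Apply vowel harmony: koksehakimku → keksehakimki.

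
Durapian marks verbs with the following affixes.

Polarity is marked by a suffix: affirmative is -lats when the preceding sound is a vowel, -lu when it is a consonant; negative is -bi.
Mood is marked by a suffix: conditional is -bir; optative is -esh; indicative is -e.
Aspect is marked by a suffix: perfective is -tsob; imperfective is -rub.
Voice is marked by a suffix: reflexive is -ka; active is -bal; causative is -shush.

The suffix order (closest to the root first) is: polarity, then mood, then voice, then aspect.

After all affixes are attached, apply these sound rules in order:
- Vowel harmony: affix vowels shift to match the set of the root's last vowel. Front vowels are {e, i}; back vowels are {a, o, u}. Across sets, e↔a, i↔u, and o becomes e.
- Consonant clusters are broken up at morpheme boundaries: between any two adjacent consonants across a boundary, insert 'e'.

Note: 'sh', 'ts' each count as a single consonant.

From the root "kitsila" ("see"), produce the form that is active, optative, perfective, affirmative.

kitsilalatsashebaletsob

Attach polarity affirmative -lats (after vowel 'a') → kitsilalats.
Attach mood optative -esh → kitsilalatsesh.
Attach voice active -bal → kitsilalatseshbal.
Attach aspect perfective -tsob → kitsilalatseshbaltsob.
Apply vowel harmony: kitsilalatseshbaltsob → kitsilalatsashbaltsob.
Apply epenthesis: kitsilalatsashbaltsob → kitsilalatsashebaletsob.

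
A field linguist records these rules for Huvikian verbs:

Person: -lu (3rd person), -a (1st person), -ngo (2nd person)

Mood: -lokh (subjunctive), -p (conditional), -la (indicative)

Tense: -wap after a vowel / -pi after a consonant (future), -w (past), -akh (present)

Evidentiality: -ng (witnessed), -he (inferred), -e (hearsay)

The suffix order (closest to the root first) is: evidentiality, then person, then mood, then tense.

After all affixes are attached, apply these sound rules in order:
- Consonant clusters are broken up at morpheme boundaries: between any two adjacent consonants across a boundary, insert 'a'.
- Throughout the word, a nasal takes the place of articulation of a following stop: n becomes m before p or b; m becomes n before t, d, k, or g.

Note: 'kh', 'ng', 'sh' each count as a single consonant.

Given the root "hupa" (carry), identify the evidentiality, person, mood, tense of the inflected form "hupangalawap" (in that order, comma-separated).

witnessed, 1st person, indicative, future

Segment: hupa-ng-a-la-wap.
evidentiality: -ng → witnessed.
person: -a → 1st person.
mood: -la → indicative.
tense: -wap/pi → future.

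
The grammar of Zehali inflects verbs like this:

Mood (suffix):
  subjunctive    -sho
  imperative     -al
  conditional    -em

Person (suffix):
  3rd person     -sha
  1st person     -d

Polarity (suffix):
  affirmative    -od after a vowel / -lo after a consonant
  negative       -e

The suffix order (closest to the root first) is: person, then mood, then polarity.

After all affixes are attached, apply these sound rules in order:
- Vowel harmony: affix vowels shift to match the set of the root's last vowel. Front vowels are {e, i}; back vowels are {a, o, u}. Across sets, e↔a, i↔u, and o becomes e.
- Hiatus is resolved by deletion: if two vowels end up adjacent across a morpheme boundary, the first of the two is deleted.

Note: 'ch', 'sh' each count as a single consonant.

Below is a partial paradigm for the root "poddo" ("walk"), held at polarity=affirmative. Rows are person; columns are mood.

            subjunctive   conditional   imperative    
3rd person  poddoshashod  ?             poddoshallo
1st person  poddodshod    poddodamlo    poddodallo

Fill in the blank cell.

Attach person 3rd person -sha → poddosha.
Attach mood conditional -em → poddoshaem.
Attach polarity affirmative -lo (after consonant 'm') → poddoshaemlo.
Apply vowel harmony: poddoshaemlo → poddoshaamlo.
Apply vowel deletion: poddoshaamlo → poddoshamlo.

poddoshamlo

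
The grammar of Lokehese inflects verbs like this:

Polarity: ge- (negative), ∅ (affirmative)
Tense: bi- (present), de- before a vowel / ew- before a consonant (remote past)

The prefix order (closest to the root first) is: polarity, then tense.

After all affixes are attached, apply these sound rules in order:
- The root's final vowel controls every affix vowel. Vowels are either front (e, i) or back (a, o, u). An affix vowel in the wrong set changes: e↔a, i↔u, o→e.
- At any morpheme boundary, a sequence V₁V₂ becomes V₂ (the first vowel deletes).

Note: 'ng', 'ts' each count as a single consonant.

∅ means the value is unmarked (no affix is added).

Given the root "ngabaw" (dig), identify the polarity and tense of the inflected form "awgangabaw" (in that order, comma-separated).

Segment: ew-ge-ngabaw.
polarity: ge- → negative.
tense: de/ew- → remote past.

negative, remote past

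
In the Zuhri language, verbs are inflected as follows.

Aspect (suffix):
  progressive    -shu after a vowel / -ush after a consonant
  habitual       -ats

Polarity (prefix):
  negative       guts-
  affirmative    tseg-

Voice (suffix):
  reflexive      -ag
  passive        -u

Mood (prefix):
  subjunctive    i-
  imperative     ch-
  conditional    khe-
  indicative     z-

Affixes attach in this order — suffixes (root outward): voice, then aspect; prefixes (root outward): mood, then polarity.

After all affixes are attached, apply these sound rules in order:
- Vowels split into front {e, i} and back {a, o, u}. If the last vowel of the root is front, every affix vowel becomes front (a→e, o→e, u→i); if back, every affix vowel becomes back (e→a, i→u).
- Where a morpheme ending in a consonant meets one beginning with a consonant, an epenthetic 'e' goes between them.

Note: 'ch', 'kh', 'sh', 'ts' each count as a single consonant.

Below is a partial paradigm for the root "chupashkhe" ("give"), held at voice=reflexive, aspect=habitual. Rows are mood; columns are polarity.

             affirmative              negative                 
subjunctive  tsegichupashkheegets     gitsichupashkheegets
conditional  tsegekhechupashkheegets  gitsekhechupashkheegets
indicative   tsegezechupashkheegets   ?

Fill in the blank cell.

Attach mood indicative z- → zchupashkhe.
Attach voice reflexive -ag → zchupashkheag.
Attach polarity negative guts- → gutszchupashkheag.
Attach aspect habitual -ats → gutszchupashkheagats.
Apply vowel harmony: gutszchupashkheagats → gitszchupashkheegets.
Apply epenthesis: gitszchupashkheegets → gitsezechupashkheegets.

gitsezechupashkheegets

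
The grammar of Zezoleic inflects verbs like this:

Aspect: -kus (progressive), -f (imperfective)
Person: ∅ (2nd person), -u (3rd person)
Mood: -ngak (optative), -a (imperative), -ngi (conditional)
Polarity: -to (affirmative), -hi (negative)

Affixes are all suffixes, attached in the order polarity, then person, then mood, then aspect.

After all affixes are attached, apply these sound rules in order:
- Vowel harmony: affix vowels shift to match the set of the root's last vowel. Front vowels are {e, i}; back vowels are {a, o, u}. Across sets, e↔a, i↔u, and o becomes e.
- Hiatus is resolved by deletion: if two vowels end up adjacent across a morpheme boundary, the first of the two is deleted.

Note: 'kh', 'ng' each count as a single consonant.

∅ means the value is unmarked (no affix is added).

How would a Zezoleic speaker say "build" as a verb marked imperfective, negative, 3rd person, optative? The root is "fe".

fehingekf

Attach polarity negative -hi → fehi.
Attach person 3rd person -u → fehiu.
Attach mood optative -ngak → fehiungak.
Attach aspect imperfective -f → fehiungakf.
Apply vowel harmony: fehiungakf → fehiingekf.
Apply vowel deletion: fehiingekf → fehingekf.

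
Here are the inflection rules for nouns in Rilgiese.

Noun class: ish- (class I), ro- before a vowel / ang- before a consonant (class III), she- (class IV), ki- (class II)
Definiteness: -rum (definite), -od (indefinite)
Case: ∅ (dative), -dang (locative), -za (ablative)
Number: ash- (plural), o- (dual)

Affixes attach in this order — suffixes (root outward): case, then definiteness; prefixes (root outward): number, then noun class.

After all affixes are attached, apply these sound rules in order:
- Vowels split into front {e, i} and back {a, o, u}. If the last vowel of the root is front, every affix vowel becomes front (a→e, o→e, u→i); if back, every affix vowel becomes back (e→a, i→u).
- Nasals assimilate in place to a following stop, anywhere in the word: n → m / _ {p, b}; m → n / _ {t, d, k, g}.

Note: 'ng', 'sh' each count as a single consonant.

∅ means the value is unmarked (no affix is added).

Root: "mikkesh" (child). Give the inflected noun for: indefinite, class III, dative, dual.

Attach number dual o- → omikkesh.
case = dative: zero marking, form stays omikkesh.
Attach noun class class III ro- (before vowel 'o') → roomikkesh.
Attach definiteness indefinite -od → roomikkeshod.
Apply vowel harmony: roomikkeshod → reemikkeshed.
Nasal assimilation: no change.

reemikkeshed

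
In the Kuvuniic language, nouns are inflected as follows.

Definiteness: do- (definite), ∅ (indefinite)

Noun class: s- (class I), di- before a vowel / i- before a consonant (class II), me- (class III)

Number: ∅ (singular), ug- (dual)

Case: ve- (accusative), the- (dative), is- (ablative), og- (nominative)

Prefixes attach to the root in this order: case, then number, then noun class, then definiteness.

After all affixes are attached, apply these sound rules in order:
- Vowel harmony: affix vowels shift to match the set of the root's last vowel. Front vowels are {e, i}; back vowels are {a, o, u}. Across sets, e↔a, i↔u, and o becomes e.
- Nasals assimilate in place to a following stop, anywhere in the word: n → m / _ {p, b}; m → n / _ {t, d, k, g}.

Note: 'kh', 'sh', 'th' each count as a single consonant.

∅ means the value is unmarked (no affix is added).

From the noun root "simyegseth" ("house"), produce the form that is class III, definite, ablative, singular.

Attach case ablative is- → issimyegseth.
number = singular: zero marking, form stays issimyegseth.
Attach noun class class III me- → meissimyegseth.
Attach definiteness definite do- → domeissimyegseth.
Apply vowel harmony: domeissimyegseth → demeissimyegseth.
Nasal assimilation: no change.

demeissimyegseth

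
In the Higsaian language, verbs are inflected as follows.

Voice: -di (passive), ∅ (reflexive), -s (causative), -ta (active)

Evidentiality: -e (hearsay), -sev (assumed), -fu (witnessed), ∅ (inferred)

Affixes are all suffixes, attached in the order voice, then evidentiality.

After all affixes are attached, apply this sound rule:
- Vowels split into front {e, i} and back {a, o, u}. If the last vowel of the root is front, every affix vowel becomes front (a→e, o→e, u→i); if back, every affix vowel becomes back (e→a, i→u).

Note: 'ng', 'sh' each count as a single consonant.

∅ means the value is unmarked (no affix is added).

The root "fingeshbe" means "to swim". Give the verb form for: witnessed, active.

fingeshbetefi

Attach voice active -ta → fingeshbeta.
Attach evidentiality witnessed -fu → fingeshbetafu.
Apply vowel harmony: fingeshbetafu → fingeshbetefi.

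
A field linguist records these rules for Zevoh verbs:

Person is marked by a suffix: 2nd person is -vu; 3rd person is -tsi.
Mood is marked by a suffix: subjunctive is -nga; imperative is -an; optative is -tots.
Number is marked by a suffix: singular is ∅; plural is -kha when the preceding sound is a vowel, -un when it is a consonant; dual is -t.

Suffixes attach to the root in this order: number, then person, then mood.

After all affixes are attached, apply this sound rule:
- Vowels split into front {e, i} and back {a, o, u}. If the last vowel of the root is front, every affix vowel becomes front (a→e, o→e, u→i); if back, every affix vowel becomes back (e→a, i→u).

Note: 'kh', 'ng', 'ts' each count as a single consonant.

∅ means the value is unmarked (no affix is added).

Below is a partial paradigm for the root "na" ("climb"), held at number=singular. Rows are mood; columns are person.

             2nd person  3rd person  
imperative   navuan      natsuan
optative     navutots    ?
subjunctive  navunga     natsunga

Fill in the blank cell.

number = singular: zero marking, form stays na.
Attach person 3rd person -tsi → natsi.
Attach mood optative -tots → natsitots.
Apply vowel harmony: natsitots → natsutots.

natsutots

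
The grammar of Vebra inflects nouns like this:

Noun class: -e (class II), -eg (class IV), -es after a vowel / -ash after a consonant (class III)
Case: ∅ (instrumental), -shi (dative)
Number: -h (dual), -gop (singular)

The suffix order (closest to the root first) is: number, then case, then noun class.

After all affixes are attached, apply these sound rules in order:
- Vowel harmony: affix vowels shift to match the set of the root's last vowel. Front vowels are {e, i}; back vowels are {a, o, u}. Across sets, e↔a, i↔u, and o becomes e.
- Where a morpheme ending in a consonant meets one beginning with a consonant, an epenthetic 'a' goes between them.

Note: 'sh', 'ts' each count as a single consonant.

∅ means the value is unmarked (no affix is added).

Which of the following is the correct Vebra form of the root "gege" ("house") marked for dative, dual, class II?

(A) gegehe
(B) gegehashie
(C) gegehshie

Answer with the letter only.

B

Attach number dual -h → gegeh.
Attach case dative -shi → gegehshi.
Attach noun class class II -e → gegehshie.
Vowel harmony: no change.
Apply epenthesis: gegehshie → gegehashie.
So the correct form is gegehashie, option (B).
(C) gegehshie is wrong: it fails to apply the sound rule(s).
(A) gegehe is wrong: it uses instrumental instead of dative for case.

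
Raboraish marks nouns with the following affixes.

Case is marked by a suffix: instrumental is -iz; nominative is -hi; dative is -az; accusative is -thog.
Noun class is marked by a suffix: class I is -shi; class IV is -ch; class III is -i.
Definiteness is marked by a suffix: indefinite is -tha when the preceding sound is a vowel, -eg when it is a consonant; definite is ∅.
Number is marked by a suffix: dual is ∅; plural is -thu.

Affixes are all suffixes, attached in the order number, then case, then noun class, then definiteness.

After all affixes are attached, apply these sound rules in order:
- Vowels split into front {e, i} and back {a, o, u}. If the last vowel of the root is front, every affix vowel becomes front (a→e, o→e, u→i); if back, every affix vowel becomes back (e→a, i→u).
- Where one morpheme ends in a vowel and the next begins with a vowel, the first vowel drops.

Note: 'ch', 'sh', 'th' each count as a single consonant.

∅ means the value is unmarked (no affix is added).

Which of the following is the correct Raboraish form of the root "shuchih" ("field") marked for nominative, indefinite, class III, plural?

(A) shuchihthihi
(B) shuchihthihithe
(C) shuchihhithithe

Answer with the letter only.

Attach number plural -thu → shuchihthu.
Attach case nominative -hi → shuchihthuhi.
Attach noun class class III -i → shuchihthuhii.
Attach definiteness indefinite -tha (after vowel 'i') → shuchihthuhiitha.
Apply vowel harmony: shuchihthuhiitha → shuchihthihiithe.
Apply vowel deletion: shuchihthihiithe → shuchihthihithe.
So the correct form is shuchihthihithe, option (B).
(C) shuchihhithithe is wrong: it has the affixes in the wrong order.
(A) shuchihthihi is wrong: it uses definite instead of indefinite for definiteness.

B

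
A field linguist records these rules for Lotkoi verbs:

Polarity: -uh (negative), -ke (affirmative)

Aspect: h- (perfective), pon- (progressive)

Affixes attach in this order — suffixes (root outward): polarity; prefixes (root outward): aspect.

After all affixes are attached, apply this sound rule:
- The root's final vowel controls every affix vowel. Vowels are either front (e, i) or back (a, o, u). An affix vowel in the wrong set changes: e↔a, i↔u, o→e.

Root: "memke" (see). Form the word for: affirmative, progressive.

Attach aspect progressive pon- → ponmemke.
Attach polarity affirmative -ke → ponmemkeke.
Apply vowel harmony: ponmemkeke → penmemkeke.

penmemkeke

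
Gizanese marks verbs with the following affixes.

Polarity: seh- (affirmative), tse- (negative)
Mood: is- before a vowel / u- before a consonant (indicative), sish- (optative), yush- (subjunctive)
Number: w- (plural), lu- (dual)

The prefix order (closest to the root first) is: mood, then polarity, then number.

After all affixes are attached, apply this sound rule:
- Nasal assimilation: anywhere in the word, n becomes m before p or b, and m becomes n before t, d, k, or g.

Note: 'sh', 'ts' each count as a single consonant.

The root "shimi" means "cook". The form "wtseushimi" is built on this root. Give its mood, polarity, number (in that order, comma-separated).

Segment: w-tse-u-shimi.
mood: is/u- → indicative.
polarity: tse- → negative.
number: w- → plural.

indicative, negative, plural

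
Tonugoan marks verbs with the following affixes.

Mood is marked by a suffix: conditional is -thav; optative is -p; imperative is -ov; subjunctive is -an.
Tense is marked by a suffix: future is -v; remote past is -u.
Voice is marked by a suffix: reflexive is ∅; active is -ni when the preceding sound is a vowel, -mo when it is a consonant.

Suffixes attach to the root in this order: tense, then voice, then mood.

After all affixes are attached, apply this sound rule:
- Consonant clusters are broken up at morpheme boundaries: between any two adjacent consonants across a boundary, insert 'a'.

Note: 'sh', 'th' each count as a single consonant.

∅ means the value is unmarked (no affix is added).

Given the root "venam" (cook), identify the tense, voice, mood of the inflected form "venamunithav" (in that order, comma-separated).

remote past, active, conditional

Segment: venam-u-ni-thav.
tense: -u → remote past.
voice: -ni/mo → active.
mood: -thav → conditional.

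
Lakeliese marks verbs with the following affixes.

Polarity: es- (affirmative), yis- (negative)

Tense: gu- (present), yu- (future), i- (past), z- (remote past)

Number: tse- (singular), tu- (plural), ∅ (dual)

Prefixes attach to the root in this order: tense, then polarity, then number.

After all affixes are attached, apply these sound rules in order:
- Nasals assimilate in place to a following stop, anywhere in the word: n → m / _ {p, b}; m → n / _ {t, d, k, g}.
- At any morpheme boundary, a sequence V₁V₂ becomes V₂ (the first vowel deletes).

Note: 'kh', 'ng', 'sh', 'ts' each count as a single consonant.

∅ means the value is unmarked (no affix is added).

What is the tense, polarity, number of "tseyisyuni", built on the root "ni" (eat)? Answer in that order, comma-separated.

Segment: tse-yis-yu-ni.
tense: yu- → future.
polarity: yis- → negative.
number: tse- → singular.

future, negative, singular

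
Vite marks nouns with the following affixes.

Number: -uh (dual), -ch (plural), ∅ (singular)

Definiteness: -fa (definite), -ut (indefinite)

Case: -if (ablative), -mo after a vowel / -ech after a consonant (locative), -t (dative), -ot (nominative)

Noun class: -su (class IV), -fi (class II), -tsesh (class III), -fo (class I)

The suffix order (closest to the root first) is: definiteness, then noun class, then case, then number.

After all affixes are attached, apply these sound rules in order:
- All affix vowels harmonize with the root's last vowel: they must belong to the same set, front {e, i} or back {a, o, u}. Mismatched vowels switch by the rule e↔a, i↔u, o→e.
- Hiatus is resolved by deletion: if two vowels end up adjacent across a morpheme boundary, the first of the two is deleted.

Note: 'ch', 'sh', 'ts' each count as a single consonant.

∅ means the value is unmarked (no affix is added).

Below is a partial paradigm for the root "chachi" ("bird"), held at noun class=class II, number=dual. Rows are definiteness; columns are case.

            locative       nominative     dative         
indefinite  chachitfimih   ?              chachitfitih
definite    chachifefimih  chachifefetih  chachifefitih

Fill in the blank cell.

chachitfetih

Attach definiteness indefinite -ut → chachiut.
Attach noun class class II -fi → chachiutfi.
Attach case nominative -ot → chachiutfiot.
Attach number dual -uh → chachiutfiotuh.
Apply vowel harmony: chachiutfiotuh → chachiitfietih.
Apply vowel deletion: chachiitfietih → chachitfetih.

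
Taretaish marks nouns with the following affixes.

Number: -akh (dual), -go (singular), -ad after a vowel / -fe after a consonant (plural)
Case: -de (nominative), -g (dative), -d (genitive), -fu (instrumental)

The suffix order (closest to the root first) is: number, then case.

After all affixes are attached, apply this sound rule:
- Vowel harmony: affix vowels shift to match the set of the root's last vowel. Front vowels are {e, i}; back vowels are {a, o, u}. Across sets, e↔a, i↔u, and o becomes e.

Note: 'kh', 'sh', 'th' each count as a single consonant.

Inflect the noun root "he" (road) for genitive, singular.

heged

Attach number singular -go → hego.
Attach case genitive -d → hegod.
Apply vowel harmony: hegod → heged.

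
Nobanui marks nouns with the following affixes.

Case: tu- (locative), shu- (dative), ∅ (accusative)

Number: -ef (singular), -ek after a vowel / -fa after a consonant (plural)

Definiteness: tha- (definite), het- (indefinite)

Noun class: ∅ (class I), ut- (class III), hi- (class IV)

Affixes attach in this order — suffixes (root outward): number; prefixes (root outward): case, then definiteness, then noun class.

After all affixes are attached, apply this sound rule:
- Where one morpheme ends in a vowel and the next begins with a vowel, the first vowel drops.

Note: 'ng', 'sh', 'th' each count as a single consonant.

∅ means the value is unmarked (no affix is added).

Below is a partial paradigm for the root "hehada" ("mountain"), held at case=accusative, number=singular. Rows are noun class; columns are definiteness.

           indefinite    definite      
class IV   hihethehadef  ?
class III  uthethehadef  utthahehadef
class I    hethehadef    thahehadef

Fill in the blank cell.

case = accusative: zero marking, form stays hehada.
Attach definiteness definite tha- → thahehada.
Attach noun class class IV hi- → hithahehada.
Attach number singular -ef → hithahehadaef.
Apply vowel deletion: hithahehadaef → hithahehadef.

hithahehadef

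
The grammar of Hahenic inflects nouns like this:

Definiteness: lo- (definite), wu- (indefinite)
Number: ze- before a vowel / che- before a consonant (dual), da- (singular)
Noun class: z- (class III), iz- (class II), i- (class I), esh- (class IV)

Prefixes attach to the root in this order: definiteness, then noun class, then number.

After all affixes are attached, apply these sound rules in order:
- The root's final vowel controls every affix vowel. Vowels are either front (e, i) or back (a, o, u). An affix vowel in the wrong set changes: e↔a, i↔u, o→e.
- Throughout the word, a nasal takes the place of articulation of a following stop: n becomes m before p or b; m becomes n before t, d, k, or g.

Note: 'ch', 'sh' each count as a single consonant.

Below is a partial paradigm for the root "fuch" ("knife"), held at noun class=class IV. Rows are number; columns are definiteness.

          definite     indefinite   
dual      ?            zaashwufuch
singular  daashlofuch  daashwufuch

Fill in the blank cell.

Attach definiteness definite lo- → lofuch.
Attach noun class class IV esh- → eshlofuch.
Attach number dual ze- (before vowel 'e') → zeeshlofuch.
Apply vowel harmony: zeeshlofuch → zaashlofuch.
Nasal assimilation: no change.

zaashlofuch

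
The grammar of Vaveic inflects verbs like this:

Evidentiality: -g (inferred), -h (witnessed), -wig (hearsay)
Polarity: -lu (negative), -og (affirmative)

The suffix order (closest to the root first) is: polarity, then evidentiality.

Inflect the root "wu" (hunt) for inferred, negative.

wulug

Attach polarity negative -lu → wulu.
Attach evidentiality inferred -g → wulug.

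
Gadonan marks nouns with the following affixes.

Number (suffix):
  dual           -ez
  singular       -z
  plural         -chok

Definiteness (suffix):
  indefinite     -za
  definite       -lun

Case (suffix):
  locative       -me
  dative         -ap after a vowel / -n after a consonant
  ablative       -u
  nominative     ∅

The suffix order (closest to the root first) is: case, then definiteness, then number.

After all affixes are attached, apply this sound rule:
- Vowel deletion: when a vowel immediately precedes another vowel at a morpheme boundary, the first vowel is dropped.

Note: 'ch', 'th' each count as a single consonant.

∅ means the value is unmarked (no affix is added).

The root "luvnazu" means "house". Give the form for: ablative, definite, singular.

Attach case ablative -u → luvnazuu.
Attach definiteness definite -lun → luvnazuulun.
Attach number singular -z → luvnazuulunz.
Apply vowel deletion: luvnazuulunz → luvnazulunz.

luvnazulunz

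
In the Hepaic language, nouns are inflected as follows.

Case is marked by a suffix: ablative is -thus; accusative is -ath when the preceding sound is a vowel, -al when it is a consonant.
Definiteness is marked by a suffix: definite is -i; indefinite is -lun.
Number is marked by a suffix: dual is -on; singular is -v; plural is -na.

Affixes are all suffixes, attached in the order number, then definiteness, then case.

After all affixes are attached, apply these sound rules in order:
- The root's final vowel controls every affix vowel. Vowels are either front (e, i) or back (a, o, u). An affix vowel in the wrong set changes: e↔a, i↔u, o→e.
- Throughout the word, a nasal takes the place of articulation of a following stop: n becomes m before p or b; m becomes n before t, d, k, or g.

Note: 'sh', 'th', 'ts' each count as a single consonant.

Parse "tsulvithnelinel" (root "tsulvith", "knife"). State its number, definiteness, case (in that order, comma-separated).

plural, indefinite, accusative

Segment: tsulvith-na-lun-al.
number: -na → plural.
definiteness: -lun → indefinite.
case: -ath/al → accusative.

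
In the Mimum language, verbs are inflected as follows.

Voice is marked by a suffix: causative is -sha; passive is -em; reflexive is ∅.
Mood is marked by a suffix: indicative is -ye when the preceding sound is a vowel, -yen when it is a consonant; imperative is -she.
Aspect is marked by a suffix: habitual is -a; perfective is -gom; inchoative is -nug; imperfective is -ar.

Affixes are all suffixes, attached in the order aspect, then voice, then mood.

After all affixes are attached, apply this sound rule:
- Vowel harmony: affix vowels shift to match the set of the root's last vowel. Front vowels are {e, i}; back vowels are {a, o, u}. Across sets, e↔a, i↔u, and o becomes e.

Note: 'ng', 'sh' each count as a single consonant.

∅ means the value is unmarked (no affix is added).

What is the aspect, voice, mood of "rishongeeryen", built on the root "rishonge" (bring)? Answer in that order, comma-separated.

imperfective, reflexive, indicative

Segment: rishonge-ar-yen.
aspect: -ar → imperfective.
voice: ∅ → reflexive.
mood: -ye/yen → indicative.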